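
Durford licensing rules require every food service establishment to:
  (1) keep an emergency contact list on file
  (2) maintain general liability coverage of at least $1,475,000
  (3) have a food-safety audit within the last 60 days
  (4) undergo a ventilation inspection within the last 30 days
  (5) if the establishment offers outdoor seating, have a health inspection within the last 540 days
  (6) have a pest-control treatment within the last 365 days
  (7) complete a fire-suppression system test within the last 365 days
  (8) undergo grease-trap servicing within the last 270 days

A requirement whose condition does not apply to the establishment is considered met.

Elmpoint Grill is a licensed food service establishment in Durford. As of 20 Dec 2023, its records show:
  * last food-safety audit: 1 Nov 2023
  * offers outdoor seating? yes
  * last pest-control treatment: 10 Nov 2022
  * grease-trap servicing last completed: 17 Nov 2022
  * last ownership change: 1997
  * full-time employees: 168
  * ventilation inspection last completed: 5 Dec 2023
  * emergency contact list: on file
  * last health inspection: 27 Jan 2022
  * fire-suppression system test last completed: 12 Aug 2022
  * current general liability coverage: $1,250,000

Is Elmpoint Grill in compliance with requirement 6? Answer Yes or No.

No

6. pest-control treatment 405 days ago vs limit 365 → not met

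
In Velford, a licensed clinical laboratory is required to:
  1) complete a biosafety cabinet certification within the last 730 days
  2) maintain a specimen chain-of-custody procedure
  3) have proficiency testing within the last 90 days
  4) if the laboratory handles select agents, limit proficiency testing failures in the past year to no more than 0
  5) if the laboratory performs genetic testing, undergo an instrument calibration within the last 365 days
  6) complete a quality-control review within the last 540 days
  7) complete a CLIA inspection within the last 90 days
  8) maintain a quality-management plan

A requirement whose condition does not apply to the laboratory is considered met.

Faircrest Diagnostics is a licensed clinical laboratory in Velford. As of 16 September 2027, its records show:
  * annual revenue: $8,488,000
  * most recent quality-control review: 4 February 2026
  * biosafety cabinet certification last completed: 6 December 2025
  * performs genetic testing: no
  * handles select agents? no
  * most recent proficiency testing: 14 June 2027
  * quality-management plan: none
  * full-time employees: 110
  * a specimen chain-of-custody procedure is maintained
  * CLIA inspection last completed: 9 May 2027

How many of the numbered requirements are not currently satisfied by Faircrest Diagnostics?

1. biosafety cabinet certification 649 days ago vs limit 730 → met
2. specimen chain-of-custody procedure present → met
3. proficiency testing 94 days ago vs limit 90 → not met
4. condition 'handles select agents' does not hold → requirement n/a → met
5. condition 'performs genetic testing' does not hold → requirement n/a → met
6. quality-control review 589 days ago vs limit 540 → not met
7. CLIA inspection 130 days ago vs limit 90 → not met
8. quality-management plan absent → not met
Not met: 4 of 8

4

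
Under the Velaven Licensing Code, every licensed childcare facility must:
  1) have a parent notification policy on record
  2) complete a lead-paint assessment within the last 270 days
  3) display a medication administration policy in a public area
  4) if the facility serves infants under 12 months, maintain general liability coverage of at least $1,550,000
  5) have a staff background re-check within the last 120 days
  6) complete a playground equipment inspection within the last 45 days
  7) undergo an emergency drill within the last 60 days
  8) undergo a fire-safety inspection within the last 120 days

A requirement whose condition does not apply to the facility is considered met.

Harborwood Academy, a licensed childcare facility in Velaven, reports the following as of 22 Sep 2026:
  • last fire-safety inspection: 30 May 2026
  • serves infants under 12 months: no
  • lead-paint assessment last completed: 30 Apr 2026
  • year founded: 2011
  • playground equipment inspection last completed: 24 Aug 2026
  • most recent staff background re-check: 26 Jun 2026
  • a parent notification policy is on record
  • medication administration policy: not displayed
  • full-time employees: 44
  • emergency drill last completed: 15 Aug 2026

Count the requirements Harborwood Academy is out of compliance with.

1. parent notification policy present → met
2. lead-paint assessment 145 days ago vs limit 270 → met
3. medication administration policy absent → not met
4. condition 'serves infants under 12 months' does not hold → requirement n/a → met
5. staff background re-check 88 days ago vs limit 120 → met
6. playground equipment inspection 29 days ago vs limit 45 → met
7. emergency drill 38 days ago vs limit 60 → met
8. fire-safety inspection 115 days ago vs limit 120 → met
Not met: 1 of 8

1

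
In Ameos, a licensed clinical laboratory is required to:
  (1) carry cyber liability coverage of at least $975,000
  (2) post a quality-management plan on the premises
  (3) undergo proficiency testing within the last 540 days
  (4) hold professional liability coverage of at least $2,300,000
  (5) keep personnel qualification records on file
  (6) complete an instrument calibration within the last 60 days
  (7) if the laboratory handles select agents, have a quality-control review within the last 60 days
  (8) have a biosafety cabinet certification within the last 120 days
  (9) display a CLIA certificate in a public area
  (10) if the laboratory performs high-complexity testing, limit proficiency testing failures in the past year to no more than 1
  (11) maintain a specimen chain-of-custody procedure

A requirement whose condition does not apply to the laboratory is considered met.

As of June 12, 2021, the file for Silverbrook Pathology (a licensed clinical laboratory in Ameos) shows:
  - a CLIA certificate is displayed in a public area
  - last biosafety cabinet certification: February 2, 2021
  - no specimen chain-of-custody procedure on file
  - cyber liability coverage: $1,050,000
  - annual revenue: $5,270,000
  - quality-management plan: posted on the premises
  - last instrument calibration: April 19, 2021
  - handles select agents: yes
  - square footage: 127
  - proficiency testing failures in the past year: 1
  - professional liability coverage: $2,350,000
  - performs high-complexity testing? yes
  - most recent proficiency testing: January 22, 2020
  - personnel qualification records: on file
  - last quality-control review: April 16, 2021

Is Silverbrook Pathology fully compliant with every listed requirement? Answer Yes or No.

1. cyber liability coverage $1,050,000 ≥ $975,000 → met
2. quality-management plan present → met
3. proficiency testing 507 days ago vs limit 540 → met
4. professional liability coverage $2,350,000 ≥ $2,300,000 → met
5. personnel qualification records present → met
6. instrument calibration 54 days ago vs limit 60 → met
7. condition 'handles select agents' holds; quality-control review 57 days ago vs limit 60 → met
8. biosafety cabinet certification 130 days ago vs limit 120 → not met
9. CLIA certificate present → met
10. condition 'performs high-complexity testing' holds; proficiency testing failures in the past year 1 ≤ 1 → met
11. specimen chain-of-custody procedure absent → not met
Not met: 8, 11

No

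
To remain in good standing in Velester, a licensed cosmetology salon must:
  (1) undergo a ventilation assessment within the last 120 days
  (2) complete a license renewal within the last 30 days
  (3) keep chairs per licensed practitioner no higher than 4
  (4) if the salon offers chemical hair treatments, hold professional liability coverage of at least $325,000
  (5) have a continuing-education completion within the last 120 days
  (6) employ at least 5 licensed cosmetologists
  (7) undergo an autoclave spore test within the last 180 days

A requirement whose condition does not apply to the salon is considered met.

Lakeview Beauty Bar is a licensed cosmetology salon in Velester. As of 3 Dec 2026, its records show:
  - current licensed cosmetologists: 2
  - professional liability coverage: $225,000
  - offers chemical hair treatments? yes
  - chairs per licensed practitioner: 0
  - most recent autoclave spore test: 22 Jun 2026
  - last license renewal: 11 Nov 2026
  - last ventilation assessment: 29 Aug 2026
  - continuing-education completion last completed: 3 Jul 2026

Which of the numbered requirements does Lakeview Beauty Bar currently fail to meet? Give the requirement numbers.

4, 5, 6

1. ventilation assessment 96 days ago vs limit 120 → met
2. license renewal 22 days ago vs limit 30 → met
3. chairs per licensed practitioner 0 ≤ 4 → met
4. condition 'offers chemical hair treatments' holds; professional liability coverage $225,000 < $325,000 → not met
5. continuing-education completion 153 days ago vs limit 120 → not met
6. licensed cosmetologists 2 < 5 → not met
7. autoclave spore test 164 days ago vs limit 180 → met
Not met: 4, 5, 6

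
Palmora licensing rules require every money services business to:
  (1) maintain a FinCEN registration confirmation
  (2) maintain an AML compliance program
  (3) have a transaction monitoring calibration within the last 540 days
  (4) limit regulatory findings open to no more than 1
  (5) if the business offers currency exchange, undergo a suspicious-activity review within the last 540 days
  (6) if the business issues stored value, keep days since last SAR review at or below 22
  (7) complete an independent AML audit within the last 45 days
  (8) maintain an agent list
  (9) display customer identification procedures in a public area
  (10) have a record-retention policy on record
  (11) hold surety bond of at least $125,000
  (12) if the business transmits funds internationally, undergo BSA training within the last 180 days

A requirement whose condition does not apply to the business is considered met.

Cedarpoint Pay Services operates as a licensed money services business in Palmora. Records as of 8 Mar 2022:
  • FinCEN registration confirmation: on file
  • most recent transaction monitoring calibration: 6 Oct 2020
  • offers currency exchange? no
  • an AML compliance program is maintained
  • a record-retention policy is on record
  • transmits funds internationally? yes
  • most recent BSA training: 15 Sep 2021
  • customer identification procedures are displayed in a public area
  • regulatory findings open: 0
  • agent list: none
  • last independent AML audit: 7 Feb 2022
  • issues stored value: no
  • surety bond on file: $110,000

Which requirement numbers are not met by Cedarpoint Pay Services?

8, 11

1. FinCEN registration confirmation present → met
2. AML compliance program present → met
3. transaction monitoring calibration 518 days ago vs limit 540 → met
4. regulatory findings open 0 ≤ 1 → met
5. condition 'offers currency exchange' does not hold → requirement n/a → met
6. condition 'issues stored value' does not hold → requirement n/a → met
7. independent AML audit 29 days ago vs limit 45 → met
8. agent list absent → not met
9. customer identification procedures present → met
10. record-retention policy present → met
11. surety bond $110,000 < $125,000 → not met
12. condition 'transmits funds internationally' holds; BSA training 174 days ago vs limit 180 → met
Not met: 8, 11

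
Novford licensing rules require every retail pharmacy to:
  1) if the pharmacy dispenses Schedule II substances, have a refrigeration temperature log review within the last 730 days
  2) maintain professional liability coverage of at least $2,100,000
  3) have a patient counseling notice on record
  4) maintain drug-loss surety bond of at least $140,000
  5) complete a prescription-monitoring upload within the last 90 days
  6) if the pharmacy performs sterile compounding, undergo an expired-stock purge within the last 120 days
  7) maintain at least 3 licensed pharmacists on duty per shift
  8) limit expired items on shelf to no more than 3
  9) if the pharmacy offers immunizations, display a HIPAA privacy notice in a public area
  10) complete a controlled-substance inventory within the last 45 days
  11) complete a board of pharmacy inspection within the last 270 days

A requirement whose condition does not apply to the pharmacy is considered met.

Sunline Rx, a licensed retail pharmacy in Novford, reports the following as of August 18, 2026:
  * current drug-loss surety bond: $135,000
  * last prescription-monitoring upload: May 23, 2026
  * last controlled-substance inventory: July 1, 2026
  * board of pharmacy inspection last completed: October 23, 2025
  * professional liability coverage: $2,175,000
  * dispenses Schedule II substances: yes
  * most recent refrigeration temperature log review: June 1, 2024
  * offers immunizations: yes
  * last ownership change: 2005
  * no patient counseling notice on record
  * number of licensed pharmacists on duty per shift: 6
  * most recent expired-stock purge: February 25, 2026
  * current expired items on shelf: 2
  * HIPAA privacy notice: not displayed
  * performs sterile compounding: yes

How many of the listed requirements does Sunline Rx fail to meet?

7

1. condition 'dispenses Schedule II substances' holds; refrigeration temperature log review 808 days ago vs limit 730 → not met
2. professional liability coverage $2,175,000 ≥ $2,100,000 → met
3. patient counseling notice absent → not met
4. drug-loss surety bond $135,000 < $140,000 → not met
5. prescription-monitoring upload 87 days ago vs limit 90 → met
6. condition 'performs sterile compounding' holds; expired-stock purge 174 days ago vs limit 120 → not met
7. licensed pharmacists on duty per shift 6 ≥ 3 → met
8. expired items on shelf 2 ≤ 3 → met
9. condition 'offers immunizations' holds; HIPAA privacy notice absent → not met
10. controlled-substance inventory 48 days ago vs limit 45 → not met
11. board of pharmacy inspection 299 days ago vs limit 270 → not met
Not met: 7 of 11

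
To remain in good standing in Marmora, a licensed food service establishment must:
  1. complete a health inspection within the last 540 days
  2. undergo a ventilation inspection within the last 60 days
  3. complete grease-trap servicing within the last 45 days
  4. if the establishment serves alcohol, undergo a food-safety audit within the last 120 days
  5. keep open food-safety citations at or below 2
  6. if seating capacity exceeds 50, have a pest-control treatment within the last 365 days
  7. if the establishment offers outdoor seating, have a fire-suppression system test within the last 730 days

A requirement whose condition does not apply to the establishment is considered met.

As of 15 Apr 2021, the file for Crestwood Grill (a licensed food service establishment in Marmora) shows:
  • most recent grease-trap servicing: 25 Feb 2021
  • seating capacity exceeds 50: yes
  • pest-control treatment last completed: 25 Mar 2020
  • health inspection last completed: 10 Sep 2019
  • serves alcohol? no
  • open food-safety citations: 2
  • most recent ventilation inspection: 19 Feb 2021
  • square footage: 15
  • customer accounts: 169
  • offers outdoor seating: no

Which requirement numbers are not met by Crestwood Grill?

1. health inspection 583 days ago vs limit 540 → not met
2. ventilation inspection 55 days ago vs limit 60 → met
3. grease-trap servicing 49 days ago vs limit 45 → not met
4. condition 'serves alcohol' does not hold → requirement n/a → met
5. open food-safety citations 2 ≤ 2 → met
6. condition 'seating capacity exceeds 50' holds; pest-control treatment 386 days ago vs limit 365 → not met
7. condition 'offers outdoor seating' does not hold → requirement n/a → met
Not met: 1, 3, 6

1, 3, 6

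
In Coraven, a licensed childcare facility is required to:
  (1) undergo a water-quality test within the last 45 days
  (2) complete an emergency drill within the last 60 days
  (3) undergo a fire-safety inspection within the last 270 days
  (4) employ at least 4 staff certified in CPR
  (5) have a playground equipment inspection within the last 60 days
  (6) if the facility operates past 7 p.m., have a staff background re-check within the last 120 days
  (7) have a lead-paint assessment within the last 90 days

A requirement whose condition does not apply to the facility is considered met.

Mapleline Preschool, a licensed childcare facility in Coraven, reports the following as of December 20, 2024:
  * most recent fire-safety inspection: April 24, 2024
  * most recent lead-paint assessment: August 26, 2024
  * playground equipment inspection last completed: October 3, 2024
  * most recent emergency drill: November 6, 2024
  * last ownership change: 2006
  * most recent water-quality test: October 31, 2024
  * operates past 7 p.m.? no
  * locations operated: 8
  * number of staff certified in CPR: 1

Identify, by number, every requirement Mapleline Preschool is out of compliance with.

1, 4, 5, 7

1. water-quality test 50 days ago vs limit 45 → not met
2. emergency drill 44 days ago vs limit 60 → met
3. fire-safety inspection 240 days ago vs limit 270 → met
4. staff certified in CPR 1 < 4 → not met
5. playground equipment inspection 78 days ago vs limit 60 → not met
6. condition 'operates past 7 p.m.' does not hold → requirement n/a → met
7. lead-paint assessment 116 days ago vs limit 90 → not met
Not met: 1, 4, 5, 7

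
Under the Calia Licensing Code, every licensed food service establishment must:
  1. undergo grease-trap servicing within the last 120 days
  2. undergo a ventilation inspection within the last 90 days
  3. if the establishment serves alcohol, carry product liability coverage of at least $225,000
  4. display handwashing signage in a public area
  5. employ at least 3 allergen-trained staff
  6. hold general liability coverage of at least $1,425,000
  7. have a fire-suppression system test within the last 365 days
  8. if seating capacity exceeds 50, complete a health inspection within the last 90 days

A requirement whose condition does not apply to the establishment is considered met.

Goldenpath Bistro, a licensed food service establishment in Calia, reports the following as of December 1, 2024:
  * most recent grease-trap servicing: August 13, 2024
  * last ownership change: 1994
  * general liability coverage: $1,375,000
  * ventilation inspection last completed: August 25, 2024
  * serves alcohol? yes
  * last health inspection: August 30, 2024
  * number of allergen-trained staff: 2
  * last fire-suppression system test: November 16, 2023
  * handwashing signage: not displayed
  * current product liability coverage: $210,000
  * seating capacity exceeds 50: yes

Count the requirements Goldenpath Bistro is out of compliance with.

7

1. grease-trap servicing 110 days ago vs limit 120 → met
2. ventilation inspection 98 days ago vs limit 90 → not met
3. condition 'serves alcohol' holds; product liability coverage $210,000 < $225,000 → not met
4. handwashing signage absent → not met
5. allergen-trained staff 2 < 3 → not met
6. general liability coverage $1,375,000 < $1,425,000 → not met
7. fire-suppression system test 381 days ago vs limit 365 → not met
8. condition 'seating capacity exceeds 50' holds; health inspection 93 days ago vs limit 90 → not met
Not met: 7 of 8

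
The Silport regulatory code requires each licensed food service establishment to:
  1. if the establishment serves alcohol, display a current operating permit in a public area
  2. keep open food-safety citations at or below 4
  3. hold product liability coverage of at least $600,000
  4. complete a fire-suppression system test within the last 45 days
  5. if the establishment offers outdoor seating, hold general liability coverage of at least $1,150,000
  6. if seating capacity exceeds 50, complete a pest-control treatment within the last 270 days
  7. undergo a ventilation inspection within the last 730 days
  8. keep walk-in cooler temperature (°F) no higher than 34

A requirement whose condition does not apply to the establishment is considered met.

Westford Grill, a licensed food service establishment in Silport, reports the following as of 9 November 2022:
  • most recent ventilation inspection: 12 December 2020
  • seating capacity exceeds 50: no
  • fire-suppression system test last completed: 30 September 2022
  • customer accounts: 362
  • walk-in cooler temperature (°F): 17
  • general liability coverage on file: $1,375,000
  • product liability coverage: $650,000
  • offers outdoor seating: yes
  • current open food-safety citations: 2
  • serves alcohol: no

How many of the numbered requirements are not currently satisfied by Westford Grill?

0

1. condition 'serves alcohol' does not hold → requirement n/a → met
2. open food-safety citations 2 ≤ 4 → met
3. product liability coverage $650,000 ≥ $600,000 → met
4. fire-suppression system test 40 days ago vs limit 45 → met
5. condition 'offers outdoor seating' holds; general liability coverage $1,375,000 ≥ $1,150,000 → met
6. condition 'seating capacity exceeds 50' does not hold → requirement n/a → met
7. ventilation inspection 697 days ago vs limit 730 → met
8. walk-in cooler temperature (°F) 17 ≤ 34 → met
Not met: 0 of 8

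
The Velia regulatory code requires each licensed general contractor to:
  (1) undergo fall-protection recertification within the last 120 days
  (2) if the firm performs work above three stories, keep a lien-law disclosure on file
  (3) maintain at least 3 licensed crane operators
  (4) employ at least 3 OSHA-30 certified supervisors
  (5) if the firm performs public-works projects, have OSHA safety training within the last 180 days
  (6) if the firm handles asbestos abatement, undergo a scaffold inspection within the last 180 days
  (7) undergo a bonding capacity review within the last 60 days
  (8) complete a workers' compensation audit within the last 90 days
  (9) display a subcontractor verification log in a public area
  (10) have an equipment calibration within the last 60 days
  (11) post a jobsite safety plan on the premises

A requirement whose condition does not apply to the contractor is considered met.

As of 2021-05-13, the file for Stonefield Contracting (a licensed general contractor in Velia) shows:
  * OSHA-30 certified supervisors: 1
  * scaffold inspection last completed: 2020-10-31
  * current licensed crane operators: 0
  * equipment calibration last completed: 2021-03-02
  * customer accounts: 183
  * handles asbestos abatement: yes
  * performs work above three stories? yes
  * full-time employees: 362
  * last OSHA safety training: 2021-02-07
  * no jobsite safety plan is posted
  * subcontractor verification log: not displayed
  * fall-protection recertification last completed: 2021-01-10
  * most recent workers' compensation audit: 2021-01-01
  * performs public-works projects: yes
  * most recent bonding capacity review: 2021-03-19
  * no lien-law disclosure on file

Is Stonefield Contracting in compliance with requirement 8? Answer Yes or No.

8. workers' compensation audit 132 days ago vs limit 90 → not met

No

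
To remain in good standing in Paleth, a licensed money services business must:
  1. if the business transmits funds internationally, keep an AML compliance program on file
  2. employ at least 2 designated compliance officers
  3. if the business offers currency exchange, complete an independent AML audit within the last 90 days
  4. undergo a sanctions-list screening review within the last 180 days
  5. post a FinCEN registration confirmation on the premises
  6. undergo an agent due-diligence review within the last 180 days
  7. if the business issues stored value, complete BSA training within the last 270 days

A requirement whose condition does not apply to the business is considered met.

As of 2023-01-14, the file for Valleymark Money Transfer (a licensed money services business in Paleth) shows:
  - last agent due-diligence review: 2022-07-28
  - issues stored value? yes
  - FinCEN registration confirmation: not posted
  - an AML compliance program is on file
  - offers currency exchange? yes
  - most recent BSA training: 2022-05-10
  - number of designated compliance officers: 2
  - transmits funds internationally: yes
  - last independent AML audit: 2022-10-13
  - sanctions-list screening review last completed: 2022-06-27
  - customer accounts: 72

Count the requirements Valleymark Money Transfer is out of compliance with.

3

1. condition 'transmits funds internationally' holds; AML compliance program present → met
2. designated compliance officers 2 ≥ 2 → met
3. condition 'offers currency exchange' holds; independent AML audit 93 days ago vs limit 90 → not met
4. sanctions-list screening review 201 days ago vs limit 180 → not met
5. FinCEN registration confirmation absent → not met
6. agent due-diligence review 170 days ago vs limit 180 → met
7. condition 'issues stored value' holds; BSA training 249 days ago vs limit 270 → met
Not met: 3 of 7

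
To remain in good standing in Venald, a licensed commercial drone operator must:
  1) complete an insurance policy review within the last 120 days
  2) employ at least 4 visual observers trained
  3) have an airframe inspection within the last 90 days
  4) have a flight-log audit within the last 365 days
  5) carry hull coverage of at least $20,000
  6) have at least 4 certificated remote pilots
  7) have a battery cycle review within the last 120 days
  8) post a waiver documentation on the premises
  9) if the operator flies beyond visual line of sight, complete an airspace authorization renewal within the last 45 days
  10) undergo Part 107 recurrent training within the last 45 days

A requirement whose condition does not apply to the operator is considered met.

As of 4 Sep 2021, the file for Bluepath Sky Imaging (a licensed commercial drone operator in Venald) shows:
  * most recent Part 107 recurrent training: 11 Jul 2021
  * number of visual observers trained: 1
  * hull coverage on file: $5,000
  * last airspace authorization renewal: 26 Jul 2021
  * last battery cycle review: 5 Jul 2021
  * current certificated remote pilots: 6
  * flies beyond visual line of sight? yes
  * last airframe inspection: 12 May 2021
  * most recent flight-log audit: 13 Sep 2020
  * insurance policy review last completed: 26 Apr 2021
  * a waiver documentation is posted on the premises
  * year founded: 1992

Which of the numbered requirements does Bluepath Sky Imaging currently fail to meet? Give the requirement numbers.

1, 2, 3, 5, 10

1. insurance policy review 131 days ago vs limit 120 → not met
2. visual observers trained 1 < 4 → not met
3. airframe inspection 115 days ago vs limit 90 → not met
4. flight-log audit 356 days ago vs limit 365 → met
5. hull coverage $5,000 < $20,000 → not met
6. certificated remote pilots 6 ≥ 4 → met
7. battery cycle review 61 days ago vs limit 120 → met
8. waiver documentation present → met
9. condition 'flies beyond visual line of sight' holds; airspace authorization renewal 40 days ago vs limit 45 → met
10. Part 107 recurrent training 55 days ago vs limit 45 → not met
Not met: 1, 2, 3, 5, 10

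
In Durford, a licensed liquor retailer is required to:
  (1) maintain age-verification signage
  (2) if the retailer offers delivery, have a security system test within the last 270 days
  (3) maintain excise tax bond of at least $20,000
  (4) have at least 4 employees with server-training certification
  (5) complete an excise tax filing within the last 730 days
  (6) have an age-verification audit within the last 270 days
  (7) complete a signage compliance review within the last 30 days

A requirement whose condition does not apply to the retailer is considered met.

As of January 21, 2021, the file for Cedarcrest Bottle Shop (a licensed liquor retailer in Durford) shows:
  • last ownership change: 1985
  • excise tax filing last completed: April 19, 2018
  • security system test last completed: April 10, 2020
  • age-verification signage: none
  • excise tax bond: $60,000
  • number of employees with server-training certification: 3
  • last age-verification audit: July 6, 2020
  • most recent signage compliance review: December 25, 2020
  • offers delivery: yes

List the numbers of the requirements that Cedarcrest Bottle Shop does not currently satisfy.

1, 2, 4, 5

1. age-verification signage absent → not met
2. condition 'offers delivery' holds; security system test 286 days ago vs limit 270 → not met
3. excise tax bond $60,000 ≥ $20,000 → met
4. employees with server-training certification 3 < 4 → not met
5. excise tax filing 1008 days ago vs limit 730 → not met
6. age-verification audit 199 days ago vs limit 270 → met
7. signage compliance review 27 days ago vs limit 30 → met
Not met: 1, 2, 4, 5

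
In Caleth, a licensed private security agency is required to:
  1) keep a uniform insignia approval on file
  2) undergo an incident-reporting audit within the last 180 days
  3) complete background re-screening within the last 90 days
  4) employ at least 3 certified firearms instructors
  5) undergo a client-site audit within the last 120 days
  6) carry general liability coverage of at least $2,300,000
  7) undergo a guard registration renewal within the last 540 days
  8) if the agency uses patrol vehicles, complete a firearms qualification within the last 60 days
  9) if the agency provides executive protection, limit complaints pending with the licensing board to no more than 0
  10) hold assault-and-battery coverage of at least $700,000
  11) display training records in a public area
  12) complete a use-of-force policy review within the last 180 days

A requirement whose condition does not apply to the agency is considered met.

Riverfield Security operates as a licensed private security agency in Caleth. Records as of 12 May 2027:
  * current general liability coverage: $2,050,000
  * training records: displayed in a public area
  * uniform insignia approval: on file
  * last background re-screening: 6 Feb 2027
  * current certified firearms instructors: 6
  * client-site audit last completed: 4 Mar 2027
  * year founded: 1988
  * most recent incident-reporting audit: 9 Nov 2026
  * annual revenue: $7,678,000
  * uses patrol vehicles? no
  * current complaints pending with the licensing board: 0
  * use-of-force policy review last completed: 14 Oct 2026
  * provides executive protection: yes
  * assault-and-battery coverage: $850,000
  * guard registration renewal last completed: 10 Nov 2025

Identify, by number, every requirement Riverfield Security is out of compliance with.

1. uniform insignia approval present → met
2. incident-reporting audit 184 days ago vs limit 180 → not met
3. background re-screening 95 days ago vs limit 90 → not met
4. certified firearms instructors 6 ≥ 3 → met
5. client-site audit 69 days ago vs limit 120 → met
6. general liability coverage $2,050,000 < $2,300,000 → not met
7. guard registration renewal 548 days ago vs limit 540 → not met
8. condition 'uses patrol vehicles' does not hold → requirement n/a → met
9. condition 'provides executive protection' holds; complaints pending with the licensing board 0 ≤ 0 → met
10. assault-and-battery coverage $850,000 ≥ $700,000 → met
11. training records present → met
12. use-of-force policy review 210 days ago vs limit 180 → not met
Not met: 2, 3, 6, 7, 12

2, 3, 6, 7, 12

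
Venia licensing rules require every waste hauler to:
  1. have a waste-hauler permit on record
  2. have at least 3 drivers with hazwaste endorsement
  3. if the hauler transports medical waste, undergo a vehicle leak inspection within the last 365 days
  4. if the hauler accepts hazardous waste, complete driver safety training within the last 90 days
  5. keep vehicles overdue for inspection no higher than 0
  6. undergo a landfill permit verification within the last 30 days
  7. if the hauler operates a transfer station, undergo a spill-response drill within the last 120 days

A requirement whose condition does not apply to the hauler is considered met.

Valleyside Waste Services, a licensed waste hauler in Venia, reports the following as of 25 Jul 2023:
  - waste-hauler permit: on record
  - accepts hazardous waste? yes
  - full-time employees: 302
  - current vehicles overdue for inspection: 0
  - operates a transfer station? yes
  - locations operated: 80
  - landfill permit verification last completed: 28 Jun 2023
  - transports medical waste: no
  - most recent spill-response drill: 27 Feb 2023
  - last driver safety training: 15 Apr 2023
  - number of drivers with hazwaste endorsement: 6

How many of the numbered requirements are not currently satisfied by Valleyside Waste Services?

2

1. waste-hauler permit present → met
2. drivers with hazwaste endorsement 6 ≥ 3 → met
3. condition 'transports medical waste' does not hold → requirement n/a → met
4. condition 'accepts hazardous waste' holds; driver safety training 101 days ago vs limit 90 → not met
5. vehicles overdue for inspection 0 ≤ 0 → met
6. landfill permit verification 27 days ago vs limit 30 → met
7. condition 'operates a transfer station' holds; spill-response drill 148 days ago vs limit 120 → not met
Not met: 2 of 7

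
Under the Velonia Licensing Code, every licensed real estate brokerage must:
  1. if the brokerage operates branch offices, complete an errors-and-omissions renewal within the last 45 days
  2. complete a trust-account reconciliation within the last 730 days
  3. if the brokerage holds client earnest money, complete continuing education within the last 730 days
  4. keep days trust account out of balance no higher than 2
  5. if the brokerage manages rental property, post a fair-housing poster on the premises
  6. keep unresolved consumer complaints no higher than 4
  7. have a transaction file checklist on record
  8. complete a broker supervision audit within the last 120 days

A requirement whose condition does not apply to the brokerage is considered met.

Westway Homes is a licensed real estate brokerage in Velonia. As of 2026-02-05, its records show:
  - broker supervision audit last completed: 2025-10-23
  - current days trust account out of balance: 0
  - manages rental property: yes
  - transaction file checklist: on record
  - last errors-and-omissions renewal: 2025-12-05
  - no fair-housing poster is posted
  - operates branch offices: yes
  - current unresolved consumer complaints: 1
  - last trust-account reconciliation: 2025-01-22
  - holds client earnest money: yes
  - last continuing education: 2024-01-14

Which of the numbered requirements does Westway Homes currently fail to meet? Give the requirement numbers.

1, 3, 5

1. condition 'operates branch offices' holds; errors-and-omissions renewal 62 days ago vs limit 45 → not met
2. trust-account reconciliation 379 days ago vs limit 730 → met
3. condition 'holds client earnest money' holds; continuing education 753 days ago vs limit 730 → not met
4. days trust account out of balance 0 ≤ 2 → met
5. condition 'manages rental property' holds; fair-housing poster absent → not met
6. unresolved consumer complaints 1 ≤ 4 → met
7. transaction file checklist present → met
8. broker supervision audit 105 days ago vs limit 120 → met
Not met: 1, 3, 5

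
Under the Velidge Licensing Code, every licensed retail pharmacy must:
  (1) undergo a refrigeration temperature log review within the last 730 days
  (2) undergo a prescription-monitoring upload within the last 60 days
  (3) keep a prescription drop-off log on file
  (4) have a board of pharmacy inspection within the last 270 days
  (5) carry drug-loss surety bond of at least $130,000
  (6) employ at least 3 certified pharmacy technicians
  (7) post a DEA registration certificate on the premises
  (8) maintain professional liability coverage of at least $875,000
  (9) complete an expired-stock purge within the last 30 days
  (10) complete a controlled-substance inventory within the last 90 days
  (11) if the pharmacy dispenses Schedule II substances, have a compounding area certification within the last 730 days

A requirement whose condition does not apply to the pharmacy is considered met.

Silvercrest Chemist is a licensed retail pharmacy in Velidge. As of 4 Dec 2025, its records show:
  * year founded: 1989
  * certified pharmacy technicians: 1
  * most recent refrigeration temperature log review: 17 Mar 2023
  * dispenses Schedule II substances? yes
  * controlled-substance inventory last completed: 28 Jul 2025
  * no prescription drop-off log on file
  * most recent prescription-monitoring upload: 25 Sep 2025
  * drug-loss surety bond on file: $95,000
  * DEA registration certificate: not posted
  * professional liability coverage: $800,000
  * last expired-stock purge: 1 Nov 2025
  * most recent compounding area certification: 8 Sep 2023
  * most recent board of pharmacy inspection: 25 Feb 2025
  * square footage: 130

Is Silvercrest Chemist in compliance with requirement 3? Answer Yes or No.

No

3. prescription drop-off log absent → not met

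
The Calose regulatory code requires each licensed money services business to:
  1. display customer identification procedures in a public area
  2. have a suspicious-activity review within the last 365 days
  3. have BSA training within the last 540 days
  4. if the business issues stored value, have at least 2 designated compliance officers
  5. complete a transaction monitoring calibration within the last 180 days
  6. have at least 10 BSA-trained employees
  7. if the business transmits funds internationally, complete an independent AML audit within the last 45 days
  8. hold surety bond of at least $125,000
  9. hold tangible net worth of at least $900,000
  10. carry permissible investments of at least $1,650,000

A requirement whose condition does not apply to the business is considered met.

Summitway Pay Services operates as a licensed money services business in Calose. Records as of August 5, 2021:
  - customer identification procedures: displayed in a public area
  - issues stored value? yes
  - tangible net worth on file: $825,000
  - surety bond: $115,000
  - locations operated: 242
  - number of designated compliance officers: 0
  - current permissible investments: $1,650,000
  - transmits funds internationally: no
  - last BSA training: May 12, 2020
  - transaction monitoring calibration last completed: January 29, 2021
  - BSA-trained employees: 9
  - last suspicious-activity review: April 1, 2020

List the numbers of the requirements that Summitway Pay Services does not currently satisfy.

2, 4, 5, 6, 8, 9

1. customer identification procedures present → met
2. suspicious-activity review 491 days ago vs limit 365 → not met
3. BSA training 450 days ago vs limit 540 → met
4. condition 'issues stored value' holds; designated compliance officers 0 < 2 → not met
5. transaction monitoring calibration 188 days ago vs limit 180 → not met
6. BSA-trained employees 9 < 10 → not met
7. condition 'transmits funds internationally' does not hold → requirement n/a → met
8. surety bond $115,000 < $125,000 → not met
9. tangible net worth $825,000 < $900,000 → not met
10. permissible investments $1,650,000 ≥ $1,650,000 → met
Not met: 2, 4, 5, 6, 8, 9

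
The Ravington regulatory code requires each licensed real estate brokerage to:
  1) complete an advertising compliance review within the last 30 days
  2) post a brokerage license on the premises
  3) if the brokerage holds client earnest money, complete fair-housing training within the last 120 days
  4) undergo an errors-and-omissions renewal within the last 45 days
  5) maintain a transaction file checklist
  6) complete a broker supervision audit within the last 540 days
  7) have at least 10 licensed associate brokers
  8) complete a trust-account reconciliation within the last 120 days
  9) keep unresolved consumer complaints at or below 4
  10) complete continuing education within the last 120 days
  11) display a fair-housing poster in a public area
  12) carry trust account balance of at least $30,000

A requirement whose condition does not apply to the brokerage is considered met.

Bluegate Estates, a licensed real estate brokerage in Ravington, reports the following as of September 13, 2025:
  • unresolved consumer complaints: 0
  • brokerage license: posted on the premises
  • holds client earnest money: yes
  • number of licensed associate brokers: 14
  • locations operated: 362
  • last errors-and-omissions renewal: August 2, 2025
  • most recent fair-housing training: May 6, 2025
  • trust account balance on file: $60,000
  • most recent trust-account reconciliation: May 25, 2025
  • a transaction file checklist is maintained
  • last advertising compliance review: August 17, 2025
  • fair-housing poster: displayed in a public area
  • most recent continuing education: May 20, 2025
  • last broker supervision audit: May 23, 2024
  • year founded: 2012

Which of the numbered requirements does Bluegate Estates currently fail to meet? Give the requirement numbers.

3

1. advertising compliance review 27 days ago vs limit 30 → met
2. brokerage license present → met
3. condition 'holds client earnest money' holds; fair-housing training 130 days ago vs limit 120 → not met
4. errors-and-omissions renewal 42 days ago vs limit 45 → met
5. transaction file checklist present → met
6. broker supervision audit 478 days ago vs limit 540 → met
7. licensed associate brokers 14 ≥ 10 → met
8. trust-account reconciliation 111 days ago vs limit 120 → met
9. unresolved consumer complaints 0 ≤ 4 → met
10. continuing education 116 days ago vs limit 120 → met
11. fair-housing poster present → met
12. trust account balance $60,000 ≥ $30,000 → met
Not met: 3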